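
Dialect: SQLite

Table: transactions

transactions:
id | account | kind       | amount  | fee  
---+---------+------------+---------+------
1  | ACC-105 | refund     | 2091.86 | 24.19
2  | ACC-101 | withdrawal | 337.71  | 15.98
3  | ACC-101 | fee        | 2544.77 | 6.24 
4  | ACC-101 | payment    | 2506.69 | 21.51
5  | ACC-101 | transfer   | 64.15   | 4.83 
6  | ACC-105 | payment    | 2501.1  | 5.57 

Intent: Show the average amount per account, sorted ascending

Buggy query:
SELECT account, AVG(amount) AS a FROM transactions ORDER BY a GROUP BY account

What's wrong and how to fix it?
Bug: ORDER BY appears before GROUP BY; SQL clause order requires GROUP BY first

Fix: Reorder: SELECT … FROM … GROUP BY … ORDER BY …

Corrected query:
SELECT account, AVG(amount) AS a FROM transactions GROUP BY account ORDER BY a

Result:
account | a      
--------+--------
ACC-101 | 1363.33
ACC-105 | 2296.48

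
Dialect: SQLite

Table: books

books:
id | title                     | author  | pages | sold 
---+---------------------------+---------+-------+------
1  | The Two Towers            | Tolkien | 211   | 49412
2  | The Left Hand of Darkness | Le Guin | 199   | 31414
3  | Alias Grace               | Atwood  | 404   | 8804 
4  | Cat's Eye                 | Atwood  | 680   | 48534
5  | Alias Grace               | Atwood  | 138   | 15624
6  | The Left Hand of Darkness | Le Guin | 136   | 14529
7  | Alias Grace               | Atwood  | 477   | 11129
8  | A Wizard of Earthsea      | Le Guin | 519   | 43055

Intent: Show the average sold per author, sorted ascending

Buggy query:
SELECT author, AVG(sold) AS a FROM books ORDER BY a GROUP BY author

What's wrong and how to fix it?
Bug: GROUP BY must precede ORDER BY

Fix: Move ORDER BY to the end, after GROUP BY

Corrected query:
SELECT author, AVG(sold) AS a FROM books GROUP BY author ORDER BY a

Result:
author  | a       
--------+---------
Atwood  | 21022.75
Le Guin | 29666   
Tolkien | 49412   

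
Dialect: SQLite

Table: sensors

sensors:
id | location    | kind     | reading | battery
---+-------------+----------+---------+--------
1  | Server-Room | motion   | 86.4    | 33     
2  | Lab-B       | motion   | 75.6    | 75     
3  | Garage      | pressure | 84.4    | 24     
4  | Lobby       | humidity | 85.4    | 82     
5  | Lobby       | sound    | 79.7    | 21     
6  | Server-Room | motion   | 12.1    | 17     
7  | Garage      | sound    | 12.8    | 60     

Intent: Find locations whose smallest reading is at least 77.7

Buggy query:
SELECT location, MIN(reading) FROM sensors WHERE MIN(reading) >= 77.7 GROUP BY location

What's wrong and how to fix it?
Bug: MIN() in WHERE is a misuse of aggregate

Fix: Replace WHERE with HAVING after the GROUP BY

Corrected query:
SELECT location, MIN(reading) FROM sensors GROUP BY location HAVING MIN(reading) >= 77.7

Result:
location | MIN(reading)
---------+-------------
Lobby    | 79.7        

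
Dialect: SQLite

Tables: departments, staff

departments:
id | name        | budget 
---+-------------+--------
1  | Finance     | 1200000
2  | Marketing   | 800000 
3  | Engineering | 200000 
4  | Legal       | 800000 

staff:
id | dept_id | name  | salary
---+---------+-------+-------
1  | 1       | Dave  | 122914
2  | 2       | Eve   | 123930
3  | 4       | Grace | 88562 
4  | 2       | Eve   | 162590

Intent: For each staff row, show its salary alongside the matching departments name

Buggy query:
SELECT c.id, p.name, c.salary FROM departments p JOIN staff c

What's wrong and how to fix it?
Bug: JOIN with no ON clause produces a cartesian product; every staff row pairs with every departments row

Fix: Specify the join condition linking the foreign key to the parent id

Corrected query:
SELECT c.id, p.name, c.salary FROM departments p JOIN staff c ON c.dept_id = p.id

Result:
id | name      | salary
---+-----------+-------
1  | Finance   | 122914
2  | Marketing | 123930
3  | Legal     | 88562 
4  | Marketing | 162590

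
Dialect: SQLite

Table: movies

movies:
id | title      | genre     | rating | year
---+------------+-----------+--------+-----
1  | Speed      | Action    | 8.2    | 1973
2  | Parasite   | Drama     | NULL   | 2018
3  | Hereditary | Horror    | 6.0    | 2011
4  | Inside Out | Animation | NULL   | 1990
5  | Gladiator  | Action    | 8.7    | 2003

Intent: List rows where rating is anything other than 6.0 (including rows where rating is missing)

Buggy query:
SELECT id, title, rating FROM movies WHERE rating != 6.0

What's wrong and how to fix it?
Bug: 'rating != 6.0' is unknown when rating is NULL, so NULL rows are silently excluded

Fix: Handle NULL separately with IS NULL alongside the inequality

Corrected query:
SELECT id, title, rating FROM movies WHERE rating != 6.0 OR rating IS NULL

Result:
id | title      | rating
---+------------+-------
1  | Speed      | 8.2   
2  | Parasite   | NULL  
4  | Inside Out | NULL  
5  | Gladiator  | 8.7   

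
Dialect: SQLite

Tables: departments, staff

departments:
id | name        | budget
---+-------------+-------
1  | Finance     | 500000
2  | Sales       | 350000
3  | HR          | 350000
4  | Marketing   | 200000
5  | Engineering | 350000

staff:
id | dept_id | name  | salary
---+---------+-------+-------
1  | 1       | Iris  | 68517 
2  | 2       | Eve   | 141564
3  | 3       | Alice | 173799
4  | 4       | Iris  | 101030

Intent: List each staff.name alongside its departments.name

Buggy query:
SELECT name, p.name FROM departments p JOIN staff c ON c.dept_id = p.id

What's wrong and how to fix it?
Bug: 'name' exists in both joined tables, so the database can't tell which one is meant

Fix: Qualify the column with its table alias (c.name)

Corrected query:
SELECT c.name, p.name FROM departments p JOIN staff c ON c.dept_id = p.id

Result:
name  | name     
------+----------
Iris  | Finance  
Eve   | Sales    
Alice | HR       
Iris  | Marketing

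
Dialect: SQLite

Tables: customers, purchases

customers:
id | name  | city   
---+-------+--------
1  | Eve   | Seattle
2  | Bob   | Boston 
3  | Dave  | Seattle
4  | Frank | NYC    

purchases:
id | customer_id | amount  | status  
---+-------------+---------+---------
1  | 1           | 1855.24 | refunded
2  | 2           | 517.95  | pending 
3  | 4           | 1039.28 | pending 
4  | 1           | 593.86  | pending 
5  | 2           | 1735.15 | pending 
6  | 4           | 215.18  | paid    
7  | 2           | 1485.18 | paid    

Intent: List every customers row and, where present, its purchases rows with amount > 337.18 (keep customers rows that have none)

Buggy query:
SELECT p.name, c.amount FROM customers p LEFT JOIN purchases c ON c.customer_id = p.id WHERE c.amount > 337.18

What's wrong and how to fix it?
Bug: Filtering c.amount in WHERE discards the NULL rows produced by LEFT JOIN, turning it into an inner join

Fix: Move the right-table condition into the ON clause so unmatched parents are kept

Corrected query:
SELECT p.name, c.amount FROM customers p LEFT JOIN purchases c ON c.customer_id = p.id AND c.amount > 337.18

Result:
name  | amount 
------+--------
Eve   | 593.86 
Eve   | 1855.24
Bob   | 517.95 
Bob   | 1485.18
Bob   | 1735.15
Dave  | NULL   
Frank | 1039.28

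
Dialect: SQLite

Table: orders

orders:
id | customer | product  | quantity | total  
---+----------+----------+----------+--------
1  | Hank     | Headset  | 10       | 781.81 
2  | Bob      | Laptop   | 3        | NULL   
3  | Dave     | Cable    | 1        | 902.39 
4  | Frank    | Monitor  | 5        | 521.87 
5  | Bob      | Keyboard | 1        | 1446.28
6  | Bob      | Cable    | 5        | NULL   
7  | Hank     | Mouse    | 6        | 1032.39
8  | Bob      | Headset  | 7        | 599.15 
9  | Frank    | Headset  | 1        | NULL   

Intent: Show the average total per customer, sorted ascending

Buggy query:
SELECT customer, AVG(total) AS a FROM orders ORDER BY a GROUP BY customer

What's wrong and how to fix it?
Bug: ORDER BY appears before GROUP BY; SQL clause order requires GROUP BY first

Fix: Move ORDER BY to the end, after GROUP BY

Corrected query:
SELECT customer, AVG(total) AS a FROM orders GROUP BY customer ORDER BY a

Result:
customer | a       
---------+---------
Frank    | 521.87  
Dave     | 902.39  
Hank     | 907.1   
Bob      | 1022.715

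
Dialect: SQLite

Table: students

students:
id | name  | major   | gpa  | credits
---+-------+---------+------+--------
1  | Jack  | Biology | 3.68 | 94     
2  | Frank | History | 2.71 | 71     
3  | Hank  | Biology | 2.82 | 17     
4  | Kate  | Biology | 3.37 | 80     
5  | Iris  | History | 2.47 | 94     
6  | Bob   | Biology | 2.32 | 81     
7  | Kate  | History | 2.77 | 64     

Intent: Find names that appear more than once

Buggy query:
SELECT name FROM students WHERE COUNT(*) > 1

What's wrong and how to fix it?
Bug: COUNT(*) is an aggregate and cannot be used in WHERE

Fix: GROUP BY name, then filter groups with HAVING COUNT(*) > 1

Corrected query:
SELECT name FROM students GROUP BY name HAVING COUNT(*) > 1

Result:
name
----
Kate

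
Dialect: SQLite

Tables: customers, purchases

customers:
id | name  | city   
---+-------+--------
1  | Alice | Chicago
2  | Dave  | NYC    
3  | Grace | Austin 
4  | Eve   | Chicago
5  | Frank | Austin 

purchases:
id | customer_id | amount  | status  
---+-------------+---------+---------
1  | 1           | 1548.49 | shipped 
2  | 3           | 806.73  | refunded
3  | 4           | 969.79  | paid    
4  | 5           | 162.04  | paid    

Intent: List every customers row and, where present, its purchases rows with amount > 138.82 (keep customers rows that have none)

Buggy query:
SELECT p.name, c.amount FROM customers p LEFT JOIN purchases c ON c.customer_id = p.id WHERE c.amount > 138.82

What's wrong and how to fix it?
Bug: Filtering c.amount in WHERE discards the NULL rows produced by LEFT JOIN, turning it into an inner join

Fix: Move the right-table condition into the ON clause so unmatched parents are kept

Corrected query:
SELECT p.name, c.amount FROM customers p LEFT JOIN purchases c ON c.customer_id = p.id AND c.amount > 138.82

Result:
name  | amount 
------+--------
Alice | 1548.49
Dave  | NULL   
Grace | 806.73 
Eve   | 969.79 
Frank | 162.04 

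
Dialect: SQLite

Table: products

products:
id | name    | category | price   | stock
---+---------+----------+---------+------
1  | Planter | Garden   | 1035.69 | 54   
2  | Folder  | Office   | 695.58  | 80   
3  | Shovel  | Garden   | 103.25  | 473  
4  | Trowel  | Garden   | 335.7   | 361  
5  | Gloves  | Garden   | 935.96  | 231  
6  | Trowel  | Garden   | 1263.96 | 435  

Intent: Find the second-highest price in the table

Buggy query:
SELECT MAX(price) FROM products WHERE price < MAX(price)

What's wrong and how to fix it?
Bug: MAX(price) on the right of the comparison is an aggregate-in-WHERE error

Fix: Put the inner MAX in a scalar subquery

Corrected query:
SELECT MAX(price) FROM products WHERE price < (SELECT MAX(price) FROM products)

Result:
MAX(price)
----------
1035.69   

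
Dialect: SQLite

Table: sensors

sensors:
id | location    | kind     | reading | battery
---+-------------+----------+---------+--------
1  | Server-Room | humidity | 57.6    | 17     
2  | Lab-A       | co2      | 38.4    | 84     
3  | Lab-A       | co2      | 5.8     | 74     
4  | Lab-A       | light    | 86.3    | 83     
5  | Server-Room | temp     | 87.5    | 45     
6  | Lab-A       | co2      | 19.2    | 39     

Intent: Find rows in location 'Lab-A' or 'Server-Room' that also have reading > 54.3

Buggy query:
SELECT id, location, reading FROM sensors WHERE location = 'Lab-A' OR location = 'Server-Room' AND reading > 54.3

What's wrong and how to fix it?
Bug: AND binds tighter than OR, so this parses as location = 'Lab-A' OR (location = 'Server-Room' AND reading > 54.3)

Fix: Add parentheses around the OR so the AND applies to both alternatives

Corrected query:
SELECT id, location, reading FROM sensors WHERE (location = 'Lab-A' OR location = 'Server-Room') AND reading > 54.3

Result:
id | location    | reading
---+-------------+--------
1  | Server-Room | 57.6   
4  | Lab-A       | 86.3   
5  | Server-Room | 87.5   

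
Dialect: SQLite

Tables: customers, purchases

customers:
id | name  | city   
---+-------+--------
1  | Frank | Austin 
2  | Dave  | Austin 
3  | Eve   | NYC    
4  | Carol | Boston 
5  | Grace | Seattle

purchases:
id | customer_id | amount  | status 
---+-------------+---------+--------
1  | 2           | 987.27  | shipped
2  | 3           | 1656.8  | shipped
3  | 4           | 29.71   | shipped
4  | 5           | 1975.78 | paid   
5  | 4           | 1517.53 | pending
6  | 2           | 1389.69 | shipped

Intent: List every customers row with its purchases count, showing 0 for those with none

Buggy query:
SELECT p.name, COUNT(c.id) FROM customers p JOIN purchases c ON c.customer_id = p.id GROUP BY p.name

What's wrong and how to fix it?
Bug: INNER JOIN drops customers rows that have no matching purchases rows

Fix: Use LEFT JOIN so parents without children still appear (COUNT(c.id) gives 0)

Corrected query:
SELECT p.name, COUNT(c.id) FROM customers p LEFT JOIN purchases c ON c.customer_id = p.id GROUP BY p.name

Result:
name  | COUNT(c.id)
------+------------
Carol | 2          
Dave  | 2          
Eve   | 1          
Frank | 0          
Grace | 1          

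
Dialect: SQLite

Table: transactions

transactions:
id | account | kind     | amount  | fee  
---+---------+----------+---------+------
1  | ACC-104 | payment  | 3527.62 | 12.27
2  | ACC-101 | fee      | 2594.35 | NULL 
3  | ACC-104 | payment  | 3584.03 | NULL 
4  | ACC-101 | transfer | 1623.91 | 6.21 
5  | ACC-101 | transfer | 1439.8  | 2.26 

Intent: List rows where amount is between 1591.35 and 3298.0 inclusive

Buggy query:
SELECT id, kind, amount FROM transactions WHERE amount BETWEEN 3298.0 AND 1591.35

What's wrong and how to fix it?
Bug: BETWEEN expects the lower bound first; with 3298.0 AND 1591.35 the range is empty

Fix: Swap the bounds so the smaller value comes first

Corrected query:
SELECT id, kind, amount FROM transactions WHERE amount BETWEEN 1591.35 AND 3298.0

Result:
id | kind     | amount 
---+----------+--------
2  | fee      | 2594.35
4  | transfer | 1623.91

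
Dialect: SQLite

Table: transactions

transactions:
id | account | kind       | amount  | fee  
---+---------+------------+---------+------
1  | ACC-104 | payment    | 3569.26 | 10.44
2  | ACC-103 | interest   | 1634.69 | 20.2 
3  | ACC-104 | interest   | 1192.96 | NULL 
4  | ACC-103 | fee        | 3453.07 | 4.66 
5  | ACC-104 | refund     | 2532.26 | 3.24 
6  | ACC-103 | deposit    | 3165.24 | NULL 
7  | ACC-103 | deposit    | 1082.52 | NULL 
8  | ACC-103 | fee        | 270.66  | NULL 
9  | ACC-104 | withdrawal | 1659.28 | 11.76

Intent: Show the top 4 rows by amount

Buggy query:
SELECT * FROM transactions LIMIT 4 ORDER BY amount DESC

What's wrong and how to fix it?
Bug: ORDER BY cannot follow LIMIT; LIMIT is the final clause

Fix: Swap the clauses: ORDER BY first, then LIMIT

Corrected query:
SELECT * FROM transactions ORDER BY amount DESC LIMIT 4

Result:
id | account | kind    | amount  | fee  
---+---------+---------+---------+------
1  | ACC-104 | payment | 3569.26 | 10.44
4  | ACC-103 | fee     | 3453.07 | 4.66 
6  | ACC-103 | deposit | 3165.24 | NULL 
5  | ACC-104 | refund  | 2532.26 | 3.24 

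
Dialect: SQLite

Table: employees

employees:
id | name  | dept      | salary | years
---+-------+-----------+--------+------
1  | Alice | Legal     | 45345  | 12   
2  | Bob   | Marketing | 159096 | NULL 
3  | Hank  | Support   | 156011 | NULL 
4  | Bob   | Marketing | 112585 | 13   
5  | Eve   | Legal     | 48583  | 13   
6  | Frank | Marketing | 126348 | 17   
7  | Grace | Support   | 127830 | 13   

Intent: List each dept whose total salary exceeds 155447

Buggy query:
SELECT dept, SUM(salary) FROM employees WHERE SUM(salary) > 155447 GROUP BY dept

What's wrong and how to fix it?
Bug: SUM(salary) is an aggregate, but WHERE filters rows before aggregation

Fix: Move the aggregate condition to a HAVING clause

Corrected query:
SELECT dept, SUM(salary) FROM employees GROUP BY dept HAVING SUM(salary) > 155447

Result:
dept      | SUM(salary)
----------+------------
Marketing | 398029     
Support   | 283841     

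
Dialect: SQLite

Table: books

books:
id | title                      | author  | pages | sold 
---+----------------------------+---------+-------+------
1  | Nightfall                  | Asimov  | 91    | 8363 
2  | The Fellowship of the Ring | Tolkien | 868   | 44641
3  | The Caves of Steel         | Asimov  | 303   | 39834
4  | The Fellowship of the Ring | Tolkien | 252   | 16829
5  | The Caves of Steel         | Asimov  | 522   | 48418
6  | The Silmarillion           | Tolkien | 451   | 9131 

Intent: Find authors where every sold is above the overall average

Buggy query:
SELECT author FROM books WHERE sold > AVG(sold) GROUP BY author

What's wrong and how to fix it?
Bug: AVG() is an aggregate; it can't sit directly in WHERE

Fix: Compute the overall average in a scalar subquery and compare each group's MIN against it in HAVING

Corrected query:
SELECT author FROM books GROUP BY author HAVING MIN(sold) > (SELECT AVG(sold) FROM books)

Result:
(no rows)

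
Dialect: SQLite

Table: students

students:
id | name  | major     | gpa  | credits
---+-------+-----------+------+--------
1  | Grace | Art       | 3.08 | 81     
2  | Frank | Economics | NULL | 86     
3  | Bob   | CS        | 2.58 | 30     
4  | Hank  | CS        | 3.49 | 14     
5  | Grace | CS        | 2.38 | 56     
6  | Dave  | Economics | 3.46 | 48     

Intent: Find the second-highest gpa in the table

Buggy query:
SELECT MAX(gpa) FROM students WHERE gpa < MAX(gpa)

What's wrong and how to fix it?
Bug: The inner MAX is an aggregate inside WHERE, which is not allowed

Fix: Put the inner MAX in a scalar subquery

Corrected query:
SELECT MAX(gpa) FROM students WHERE gpa < (SELECT MAX(gpa) FROM students)

Result:
MAX(gpa)
--------
3.46    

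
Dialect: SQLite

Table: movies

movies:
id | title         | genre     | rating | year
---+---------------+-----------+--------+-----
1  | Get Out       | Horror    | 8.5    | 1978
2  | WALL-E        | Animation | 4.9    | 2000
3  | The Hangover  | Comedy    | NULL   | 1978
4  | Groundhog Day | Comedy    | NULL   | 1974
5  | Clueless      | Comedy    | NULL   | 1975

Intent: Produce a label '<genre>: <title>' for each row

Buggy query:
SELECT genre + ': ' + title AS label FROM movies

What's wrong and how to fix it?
Bug: SQLite uses || for string concatenation; + coerces text to numbers (yielding 0)

Fix: Use the || operator for string concatenation

Corrected query:
SELECT genre || ': ' || title AS label FROM movies

Result:
label                
---------------------
Horror: Get Out      
Animation: WALL-E    
Comedy: The Hangover 
Comedy: Groundhog Day
Comedy: Clueless     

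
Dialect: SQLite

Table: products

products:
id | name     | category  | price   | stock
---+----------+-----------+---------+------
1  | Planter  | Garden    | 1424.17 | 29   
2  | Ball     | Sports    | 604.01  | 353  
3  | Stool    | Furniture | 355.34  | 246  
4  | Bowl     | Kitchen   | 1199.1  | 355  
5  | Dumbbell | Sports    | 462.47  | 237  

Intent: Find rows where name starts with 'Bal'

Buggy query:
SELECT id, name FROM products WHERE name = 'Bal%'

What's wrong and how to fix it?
Bug: '=' compares the literal string including the % character; pattern matching needs LIKE

Fix: Replace '=' with LIKE so 'Bal%' is treated as a pattern

Corrected query:
SELECT id, name FROM products WHERE name LIKE 'Bal%'

Result:
id | name
---+-----
2  | Ball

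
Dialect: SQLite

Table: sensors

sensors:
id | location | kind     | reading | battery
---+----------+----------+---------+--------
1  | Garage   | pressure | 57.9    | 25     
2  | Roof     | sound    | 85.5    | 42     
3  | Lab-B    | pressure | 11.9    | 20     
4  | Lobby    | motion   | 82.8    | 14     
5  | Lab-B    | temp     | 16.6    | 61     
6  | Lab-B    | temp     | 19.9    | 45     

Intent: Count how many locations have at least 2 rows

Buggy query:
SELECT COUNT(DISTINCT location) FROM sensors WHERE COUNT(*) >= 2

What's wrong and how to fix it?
Bug: COUNT(*) cannot appear in WHERE; the per-group count doesn't exist yet

Fix: Use a subquery that GROUPs and filters with HAVING, then count its rows

Corrected query:
SELECT COUNT(*) FROM (SELECT location FROM sensors GROUP BY location HAVING COUNT(*) >= 2)

Result:
COUNT(*)
--------
1       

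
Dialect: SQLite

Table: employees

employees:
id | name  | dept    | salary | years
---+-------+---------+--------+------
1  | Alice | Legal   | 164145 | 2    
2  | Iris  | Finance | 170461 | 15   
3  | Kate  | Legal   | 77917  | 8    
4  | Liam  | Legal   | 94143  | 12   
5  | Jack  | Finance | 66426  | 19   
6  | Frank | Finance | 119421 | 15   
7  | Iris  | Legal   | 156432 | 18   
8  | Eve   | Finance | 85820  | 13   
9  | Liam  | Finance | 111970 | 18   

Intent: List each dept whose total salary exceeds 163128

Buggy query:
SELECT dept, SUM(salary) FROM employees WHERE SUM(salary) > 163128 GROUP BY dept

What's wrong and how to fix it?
Bug: SUM(salary) is an aggregate, but WHERE filters rows before aggregation

Fix: Use HAVING (which filters groups after aggregation) instead of WHERE

Corrected query:
SELECT dept, SUM(salary) FROM employees GROUP BY dept HAVING SUM(salary) > 163128

Result:
dept    | SUM(salary)
--------+------------
Finance | 554098     
Legal   | 492637     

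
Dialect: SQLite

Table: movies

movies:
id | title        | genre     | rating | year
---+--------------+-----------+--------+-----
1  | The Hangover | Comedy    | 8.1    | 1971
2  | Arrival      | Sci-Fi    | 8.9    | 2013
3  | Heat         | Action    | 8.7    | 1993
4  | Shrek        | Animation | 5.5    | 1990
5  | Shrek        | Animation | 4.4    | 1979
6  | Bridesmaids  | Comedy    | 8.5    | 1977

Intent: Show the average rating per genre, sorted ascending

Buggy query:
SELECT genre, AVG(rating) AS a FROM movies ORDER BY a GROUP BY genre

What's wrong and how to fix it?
Bug: ORDER BY appears before GROUP BY; SQL clause order requires GROUP BY first

Fix: Move ORDER BY to the end, after GROUP BY

Corrected query:
SELECT genre, AVG(rating) AS a FROM movies GROUP BY genre ORDER BY a

Result:
genre     | a   
----------+-----
Animation | 4.95
Comedy    | 8.3 
Action    | 8.7 
Sci-Fi    | 8.9 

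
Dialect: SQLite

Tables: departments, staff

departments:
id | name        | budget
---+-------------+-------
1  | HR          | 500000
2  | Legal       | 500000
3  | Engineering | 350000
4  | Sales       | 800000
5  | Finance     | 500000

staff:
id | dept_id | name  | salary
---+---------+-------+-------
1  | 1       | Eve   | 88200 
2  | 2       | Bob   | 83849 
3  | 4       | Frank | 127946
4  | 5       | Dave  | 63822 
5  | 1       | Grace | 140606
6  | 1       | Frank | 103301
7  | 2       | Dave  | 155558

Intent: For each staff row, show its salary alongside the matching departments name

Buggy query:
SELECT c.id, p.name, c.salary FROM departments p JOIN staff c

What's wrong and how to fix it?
Bug: JOIN with no ON clause produces a cartesian product; every staff row pairs with every departments row

Fix: Specify the join condition linking the foreign key to the parent id

Corrected query:
SELECT c.id, p.name, c.salary FROM departments p JOIN staff c ON c.dept_id = p.id

Result:
id | name    | salary
---+---------+-------
1  | HR      | 88200 
2  | Legal   | 83849 
3  | Sales   | 127946
4  | Finance | 63822 
5  | HR      | 140606
6  | HR      | 103301
7  | Legal   | 155558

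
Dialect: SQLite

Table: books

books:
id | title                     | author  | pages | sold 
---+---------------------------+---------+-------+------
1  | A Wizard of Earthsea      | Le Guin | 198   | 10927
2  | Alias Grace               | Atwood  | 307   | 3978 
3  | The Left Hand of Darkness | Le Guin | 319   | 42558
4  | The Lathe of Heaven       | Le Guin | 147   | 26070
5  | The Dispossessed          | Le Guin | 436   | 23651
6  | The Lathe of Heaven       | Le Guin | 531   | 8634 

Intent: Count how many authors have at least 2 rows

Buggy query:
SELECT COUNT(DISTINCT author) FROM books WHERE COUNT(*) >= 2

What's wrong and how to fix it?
Bug: WHERE filters individual rows, not groups, so a group-level COUNT is invalid there

Fix: Group first with HAVING COUNT(*) >= 2, then COUNT the resulting groups

Corrected query:
SELECT COUNT(*) FROM (SELECT author FROM books GROUP BY author HAVING COUNT(*) >= 2)

Result:
COUNT(*)
--------
1       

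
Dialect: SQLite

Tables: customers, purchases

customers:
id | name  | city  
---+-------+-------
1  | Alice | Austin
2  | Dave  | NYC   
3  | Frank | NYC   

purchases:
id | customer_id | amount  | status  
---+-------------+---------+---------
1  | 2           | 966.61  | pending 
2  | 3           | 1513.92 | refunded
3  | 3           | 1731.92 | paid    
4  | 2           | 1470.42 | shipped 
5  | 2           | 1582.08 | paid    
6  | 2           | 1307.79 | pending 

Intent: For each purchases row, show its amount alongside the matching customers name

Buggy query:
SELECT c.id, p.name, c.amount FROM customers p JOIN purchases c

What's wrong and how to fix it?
Bug: JOIN with no ON clause produces a cartesian product; every purchases row pairs with every customers row

Fix: Specify the join condition linking the foreign key to the parent id

Corrected query:
SELECT c.id, p.name, c.amount FROM customers p JOIN purchases c ON c.customer_id = p.id

Result:
id | name  | amount 
---+-------+--------
1  | Dave  | 966.61 
2  | Frank | 1513.92
3  | Frank | 1731.92
4  | Dave  | 1470.42
5  | Dave  | 1582.08
6  | Dave  | 1307.79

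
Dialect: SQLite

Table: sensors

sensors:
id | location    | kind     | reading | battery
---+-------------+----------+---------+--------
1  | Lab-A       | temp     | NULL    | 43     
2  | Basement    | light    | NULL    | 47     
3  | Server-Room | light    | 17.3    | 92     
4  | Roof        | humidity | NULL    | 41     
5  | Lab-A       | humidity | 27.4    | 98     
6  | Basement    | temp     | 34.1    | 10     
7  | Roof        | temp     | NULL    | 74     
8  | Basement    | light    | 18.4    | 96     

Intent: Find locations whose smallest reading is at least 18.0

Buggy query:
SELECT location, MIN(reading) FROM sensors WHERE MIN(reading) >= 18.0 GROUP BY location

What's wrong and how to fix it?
Bug: Aggregates like MIN are computed per group after WHERE runs

Fix: Replace WHERE with HAVING after the GROUP BY

Corrected query:
SELECT location, MIN(reading) FROM sensors GROUP BY location HAVING MIN(reading) >= 18.0

Result:
location | MIN(reading)
---------+-------------
Basement | 18.4        
Lab-A    | 27.4        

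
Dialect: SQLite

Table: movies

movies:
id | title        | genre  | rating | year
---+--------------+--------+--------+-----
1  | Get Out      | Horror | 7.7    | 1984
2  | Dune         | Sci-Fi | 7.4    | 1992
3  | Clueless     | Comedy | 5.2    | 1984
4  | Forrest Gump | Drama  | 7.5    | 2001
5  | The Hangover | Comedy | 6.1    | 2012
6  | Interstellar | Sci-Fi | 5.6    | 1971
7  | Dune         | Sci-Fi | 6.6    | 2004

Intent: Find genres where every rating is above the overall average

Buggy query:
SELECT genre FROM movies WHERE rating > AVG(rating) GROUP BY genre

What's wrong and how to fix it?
Bug: WHERE evaluates per row before aggregation, so AVG() is unavailable

Fix: Use a subquery for AVG and a HAVING MIN(...) filter so the condition holds for every row in the group

Corrected query:
SELECT genre FROM movies GROUP BY genre HAVING MIN(rating) > (SELECT AVG(rating) FROM movies)

Result:
genre 
------
Drama 
Horror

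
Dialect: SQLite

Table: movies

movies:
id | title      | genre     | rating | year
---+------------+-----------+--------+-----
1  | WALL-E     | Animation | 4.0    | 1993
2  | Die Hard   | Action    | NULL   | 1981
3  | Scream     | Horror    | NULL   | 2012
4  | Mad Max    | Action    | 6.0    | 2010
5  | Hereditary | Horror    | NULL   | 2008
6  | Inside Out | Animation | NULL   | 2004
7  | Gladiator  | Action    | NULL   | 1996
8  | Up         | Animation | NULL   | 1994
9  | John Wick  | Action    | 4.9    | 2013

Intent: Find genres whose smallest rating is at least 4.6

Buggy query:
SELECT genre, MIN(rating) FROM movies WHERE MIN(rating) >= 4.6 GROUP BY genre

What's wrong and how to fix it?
Bug: Aggregates like MIN are computed per group after WHERE runs

Fix: Use HAVING for the per-group MIN condition

Corrected query:
SELECT genre, MIN(rating) FROM movies GROUP BY genre HAVING MIN(rating) >= 4.6

Result:
genre  | MIN(rating)
-------+------------
Action | 4.9        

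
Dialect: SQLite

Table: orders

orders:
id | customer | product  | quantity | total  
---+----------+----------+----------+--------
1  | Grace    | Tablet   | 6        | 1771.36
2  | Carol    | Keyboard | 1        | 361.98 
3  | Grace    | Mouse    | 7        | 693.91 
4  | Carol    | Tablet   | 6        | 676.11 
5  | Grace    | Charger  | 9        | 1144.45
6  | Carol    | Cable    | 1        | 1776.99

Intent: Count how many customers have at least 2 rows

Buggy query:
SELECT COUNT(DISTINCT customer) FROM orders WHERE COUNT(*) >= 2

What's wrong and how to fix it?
Bug: COUNT(*) cannot appear in WHERE; the per-group count doesn't exist yet

Fix: Use a subquery that GROUPs and filters with HAVING, then count its rows

Corrected query:
SELECT COUNT(*) FROM (SELECT customer FROM orders GROUP BY customer HAVING COUNT(*) >= 2)

Result:
COUNT(*)
--------
2       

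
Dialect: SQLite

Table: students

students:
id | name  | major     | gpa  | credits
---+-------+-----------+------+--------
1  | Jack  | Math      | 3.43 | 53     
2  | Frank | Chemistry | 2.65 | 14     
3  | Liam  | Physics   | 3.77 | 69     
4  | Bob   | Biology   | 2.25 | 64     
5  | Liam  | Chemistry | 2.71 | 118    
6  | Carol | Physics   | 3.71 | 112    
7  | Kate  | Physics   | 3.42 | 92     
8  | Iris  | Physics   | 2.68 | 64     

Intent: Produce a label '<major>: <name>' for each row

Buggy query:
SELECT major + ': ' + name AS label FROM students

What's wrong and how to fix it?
Bug: '+' is numeric addition; on text columns SQLite converts them to 0 instead of concatenating

Fix: Replace + with || to concatenate text

Corrected query:
SELECT major || ': ' || name AS label FROM students

Result:
label           
----------------
Math: Jack      
Chemistry: Frank
Physics: Liam   
Biology: Bob    
Chemistry: Liam 
Physics: Carol  
Physics: Kate   
Physics: Iris   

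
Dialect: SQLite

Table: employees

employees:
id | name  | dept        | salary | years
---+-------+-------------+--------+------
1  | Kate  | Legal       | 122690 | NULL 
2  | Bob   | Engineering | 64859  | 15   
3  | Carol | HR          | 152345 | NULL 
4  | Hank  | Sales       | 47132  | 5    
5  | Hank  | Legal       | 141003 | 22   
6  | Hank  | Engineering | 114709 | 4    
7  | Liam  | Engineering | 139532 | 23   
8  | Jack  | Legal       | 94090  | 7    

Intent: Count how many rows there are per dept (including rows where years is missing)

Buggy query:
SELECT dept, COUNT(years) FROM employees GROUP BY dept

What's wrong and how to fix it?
Bug: COUNT(years) skips NULLs, so groups with missing years are undercounted

Fix: Use COUNT(*) to count all rows regardless of NULL

Corrected query:
SELECT dept, COUNT(*) FROM employees GROUP BY dept

Result:
dept        | COUNT(*)
------------+---------
Engineering | 3       
HR          | 1       
Legal       | 3       
Sales       | 1       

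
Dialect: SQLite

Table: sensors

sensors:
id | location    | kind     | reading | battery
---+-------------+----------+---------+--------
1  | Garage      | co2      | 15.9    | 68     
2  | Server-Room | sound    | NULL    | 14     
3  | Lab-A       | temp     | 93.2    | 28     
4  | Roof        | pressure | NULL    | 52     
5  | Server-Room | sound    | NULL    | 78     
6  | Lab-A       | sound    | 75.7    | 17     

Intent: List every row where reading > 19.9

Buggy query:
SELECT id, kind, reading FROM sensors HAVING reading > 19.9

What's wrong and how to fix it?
Bug: HAVING filters the output of aggregation, but this query has no GROUP BY and no aggregate functions, so SQLite rejects it (HAVING clause on a non-aggregate query); the condition here is per row

Fix: Replace HAVING with WHERE since the condition applies to individual rows

Corrected query:
SELECT id, kind, reading FROM sensors WHERE reading > 19.9

Result:
id | kind  | reading
---+-------+--------
3  | temp  | 93.2   
6  | sound | 75.7   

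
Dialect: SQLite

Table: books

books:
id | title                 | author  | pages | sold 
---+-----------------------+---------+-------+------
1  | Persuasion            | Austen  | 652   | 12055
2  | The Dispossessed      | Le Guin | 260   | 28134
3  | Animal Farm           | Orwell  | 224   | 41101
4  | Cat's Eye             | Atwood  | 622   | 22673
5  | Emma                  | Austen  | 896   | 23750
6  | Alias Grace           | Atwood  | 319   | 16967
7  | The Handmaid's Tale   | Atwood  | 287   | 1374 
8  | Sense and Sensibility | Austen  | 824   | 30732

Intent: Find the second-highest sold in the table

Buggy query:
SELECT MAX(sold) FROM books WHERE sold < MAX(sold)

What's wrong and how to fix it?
Bug: MAX(sold) on the right of the comparison is an aggregate-in-WHERE error

Fix: Put the inner MAX in a scalar subquery

Corrected query:
SELECT MAX(sold) FROM books WHERE sold < (SELECT MAX(sold) FROM books)

Result:
MAX(sold)
---------
30732    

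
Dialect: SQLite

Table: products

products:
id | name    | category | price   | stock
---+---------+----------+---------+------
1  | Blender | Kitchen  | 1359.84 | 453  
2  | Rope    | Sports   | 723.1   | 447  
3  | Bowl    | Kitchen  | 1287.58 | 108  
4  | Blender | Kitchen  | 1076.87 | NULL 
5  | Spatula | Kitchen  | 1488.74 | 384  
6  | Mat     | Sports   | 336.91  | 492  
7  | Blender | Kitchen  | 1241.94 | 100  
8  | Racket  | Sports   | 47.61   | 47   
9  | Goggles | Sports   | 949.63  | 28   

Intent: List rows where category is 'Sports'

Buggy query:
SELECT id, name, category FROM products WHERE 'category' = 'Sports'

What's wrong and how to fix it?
Bug: 'category' in single quotes is a string literal, not the column; the comparison is literal-vs-literal and never true

Fix: Remove the quotes around the column name (or use double quotes for an identifier)

Corrected query:
SELECT id, name, category FROM products WHERE category = 'Sports'

Result:
id | name    | category
---+---------+---------
2  | Rope    | Sports  
6  | Mat     | Sports  
8  | Racket  | Sports  
9  | Goggles | Sports  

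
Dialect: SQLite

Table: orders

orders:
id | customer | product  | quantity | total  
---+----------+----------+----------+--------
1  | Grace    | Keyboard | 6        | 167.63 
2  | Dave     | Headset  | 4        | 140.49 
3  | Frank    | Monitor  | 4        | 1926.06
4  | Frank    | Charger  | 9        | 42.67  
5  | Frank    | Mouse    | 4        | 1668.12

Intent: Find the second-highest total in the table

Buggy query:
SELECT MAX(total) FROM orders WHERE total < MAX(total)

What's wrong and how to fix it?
Bug: MAX(total) on the right of the comparison is an aggregate-in-WHERE error

Fix: Compute the overall MAX in a subquery, then take MAX of rows below it

Corrected query:
SELECT MAX(total) FROM orders WHERE total < (SELECT MAX(total) FROM orders)

Result:
MAX(total)
----------
1668.12   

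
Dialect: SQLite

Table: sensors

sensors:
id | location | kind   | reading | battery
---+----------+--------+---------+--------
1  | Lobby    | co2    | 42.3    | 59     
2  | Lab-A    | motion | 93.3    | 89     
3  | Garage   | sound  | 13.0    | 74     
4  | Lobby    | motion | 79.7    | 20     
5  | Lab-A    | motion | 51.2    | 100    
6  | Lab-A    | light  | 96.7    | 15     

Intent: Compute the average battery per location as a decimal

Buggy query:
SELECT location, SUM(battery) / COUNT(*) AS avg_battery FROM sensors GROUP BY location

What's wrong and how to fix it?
Bug: Both operands are integers, so '/' performs integer division and truncates

Fix: Multiply by 1.0 (or CAST to REAL) to force floating-point division

Corrected query:
SELECT location, SUM(battery) * 1.0 / COUNT(*) AS avg_battery FROM sensors GROUP BY location

Result:
location | avg_battery
---------+------------
Garage   | 74         
Lab-A    | 68         
Lobby    | 39.5       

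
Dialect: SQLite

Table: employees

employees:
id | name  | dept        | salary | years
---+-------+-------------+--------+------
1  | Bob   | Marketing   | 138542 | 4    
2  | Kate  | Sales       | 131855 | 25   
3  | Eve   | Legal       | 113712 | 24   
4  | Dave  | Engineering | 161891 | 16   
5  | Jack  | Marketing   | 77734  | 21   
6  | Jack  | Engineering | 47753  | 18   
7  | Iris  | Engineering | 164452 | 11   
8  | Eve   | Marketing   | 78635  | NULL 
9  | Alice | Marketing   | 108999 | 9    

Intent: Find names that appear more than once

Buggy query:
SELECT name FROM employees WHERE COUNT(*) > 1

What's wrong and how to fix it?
Bug: WHERE can't reference COUNT(*); aggregates are computed after WHERE

Fix: GROUP BY name, then filter groups with HAVING COUNT(*) > 1

Corrected query:
SELECT name FROM employees GROUP BY name HAVING COUNT(*) > 1

Result:
name
----
Eve 
Jack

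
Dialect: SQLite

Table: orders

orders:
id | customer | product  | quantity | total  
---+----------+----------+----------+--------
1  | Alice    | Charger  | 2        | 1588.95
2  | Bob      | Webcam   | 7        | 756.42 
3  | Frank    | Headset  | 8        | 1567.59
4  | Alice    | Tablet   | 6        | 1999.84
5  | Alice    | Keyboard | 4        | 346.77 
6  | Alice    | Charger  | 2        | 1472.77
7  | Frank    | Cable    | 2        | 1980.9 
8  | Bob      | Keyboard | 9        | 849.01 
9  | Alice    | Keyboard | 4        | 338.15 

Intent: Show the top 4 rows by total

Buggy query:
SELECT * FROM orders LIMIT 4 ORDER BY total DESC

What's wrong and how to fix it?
Bug: LIMIT must come after ORDER BY

Fix: Sort with ORDER BY, then apply LIMIT

Corrected query:
SELECT * FROM orders ORDER BY total DESC LIMIT 4

Result:
id | customer | product | quantity | total  
---+----------+---------+----------+--------
4  | Alice    | Tablet  | 6        | 1999.84
7  | Frank    | Cable   | 2        | 1980.9 
1  | Alice    | Charger | 2        | 1588.95
3  | Frank    | Headset | 8        | 1567.59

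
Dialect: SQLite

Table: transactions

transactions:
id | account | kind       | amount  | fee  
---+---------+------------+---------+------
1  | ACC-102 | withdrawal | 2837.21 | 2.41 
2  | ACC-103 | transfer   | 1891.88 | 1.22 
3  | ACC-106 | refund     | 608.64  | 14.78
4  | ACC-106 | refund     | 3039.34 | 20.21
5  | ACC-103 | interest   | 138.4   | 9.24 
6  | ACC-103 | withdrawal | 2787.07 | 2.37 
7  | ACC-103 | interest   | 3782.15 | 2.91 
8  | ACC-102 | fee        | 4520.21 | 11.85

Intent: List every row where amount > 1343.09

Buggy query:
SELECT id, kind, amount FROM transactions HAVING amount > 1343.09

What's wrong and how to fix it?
Bug: This is a non-aggregate query (no GROUP BY, no aggregates), so in SQLite the HAVING clause is invalid here; a row-level condition belongs in WHERE

Fix: Replace HAVING with WHERE since the condition applies to individual rows

Corrected query:
SELECT id, kind, amount FROM transactions WHERE amount > 1343.09

Result:
id | kind       | amount 
---+------------+--------
1  | withdrawal | 2837.21
2  | transfer   | 1891.88
4  | refund     | 3039.34
6  | withdrawal | 2787.07
7  | interest   | 3782.15
8  | fee        | 4520.21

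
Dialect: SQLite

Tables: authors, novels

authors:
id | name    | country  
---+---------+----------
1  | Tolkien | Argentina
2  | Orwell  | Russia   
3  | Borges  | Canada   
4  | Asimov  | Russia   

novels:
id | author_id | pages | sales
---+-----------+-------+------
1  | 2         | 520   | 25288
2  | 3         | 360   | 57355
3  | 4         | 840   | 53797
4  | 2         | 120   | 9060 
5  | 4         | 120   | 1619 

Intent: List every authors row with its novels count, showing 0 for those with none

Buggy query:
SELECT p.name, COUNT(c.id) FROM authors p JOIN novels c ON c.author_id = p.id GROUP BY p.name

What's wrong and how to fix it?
Bug: An inner join excludes parents with zero children

Fix: Use LEFT JOIN so parents without children still appear (COUNT(c.id) gives 0)

Corrected query:
SELECT p.name, COUNT(c.id) FROM authors p LEFT JOIN novels c ON c.author_id = p.id GROUP BY p.name

Result:
name    | COUNT(c.id)
--------+------------
Asimov  | 2          
Borges  | 1          
Orwell  | 2          
Tolkien | 0          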